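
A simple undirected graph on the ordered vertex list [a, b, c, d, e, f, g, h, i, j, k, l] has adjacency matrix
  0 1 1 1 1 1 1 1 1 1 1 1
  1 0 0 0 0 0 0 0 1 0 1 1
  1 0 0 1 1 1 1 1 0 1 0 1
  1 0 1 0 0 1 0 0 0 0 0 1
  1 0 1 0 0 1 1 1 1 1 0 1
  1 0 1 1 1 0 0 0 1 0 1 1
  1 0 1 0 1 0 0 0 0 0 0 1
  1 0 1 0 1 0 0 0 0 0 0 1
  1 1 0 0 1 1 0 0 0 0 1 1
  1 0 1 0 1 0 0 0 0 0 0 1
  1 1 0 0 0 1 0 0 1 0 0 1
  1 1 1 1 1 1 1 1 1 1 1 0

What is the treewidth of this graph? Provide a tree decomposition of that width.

Every bag has size at most 5, so the width is 5 − 1 = 4 and tw(G) ≤ 4. For the lower bound, the 5 vertices {a, c, d, f, l} are pairwise adjacent, and any tree decomposition puts a clique entirely inside one bag — forcing width ≥ 4. Combining the bounds, tw(G) = 4.

Treewidth 4.
One optimal decomposition is:
Bags: B1 = {a, c, e, f, l}  B2 = {a, c, e, j, l}  B3 = {a, e, f, i, l}  B4 = {a, f, i, k, l}  B5 = {a, b, i, k, l}  B6 = {a, c, e, h, l}  B7 = {a, c, e, g, l}  B8 = {a, c, d, f, l}
Tree: B1–B2, B1–B3, B3–B4, B4–B5, B2–B6, B6–B7, B1–B8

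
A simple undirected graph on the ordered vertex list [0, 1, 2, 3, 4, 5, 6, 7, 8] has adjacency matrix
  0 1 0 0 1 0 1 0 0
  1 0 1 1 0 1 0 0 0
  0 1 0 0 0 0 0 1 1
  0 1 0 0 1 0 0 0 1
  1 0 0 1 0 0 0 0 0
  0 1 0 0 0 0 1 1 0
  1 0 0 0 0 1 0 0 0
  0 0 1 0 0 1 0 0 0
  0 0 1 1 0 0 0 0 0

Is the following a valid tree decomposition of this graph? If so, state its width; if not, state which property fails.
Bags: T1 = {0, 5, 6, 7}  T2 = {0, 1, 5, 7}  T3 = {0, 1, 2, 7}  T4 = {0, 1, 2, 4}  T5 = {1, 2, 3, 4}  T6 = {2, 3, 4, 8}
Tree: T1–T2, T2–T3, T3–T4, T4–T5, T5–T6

Yes; width 3.

Checking the three conditions: (i) the bags cover all of {0, 1, 2, 3, 4, 5, 6, 7, 8}; (ii) for each edge, some bag contains both endpoints; (iii) the bags containing any fixed vertex form a subtree. All hold, so the decomposition is valid with width 4 − 1 = 3.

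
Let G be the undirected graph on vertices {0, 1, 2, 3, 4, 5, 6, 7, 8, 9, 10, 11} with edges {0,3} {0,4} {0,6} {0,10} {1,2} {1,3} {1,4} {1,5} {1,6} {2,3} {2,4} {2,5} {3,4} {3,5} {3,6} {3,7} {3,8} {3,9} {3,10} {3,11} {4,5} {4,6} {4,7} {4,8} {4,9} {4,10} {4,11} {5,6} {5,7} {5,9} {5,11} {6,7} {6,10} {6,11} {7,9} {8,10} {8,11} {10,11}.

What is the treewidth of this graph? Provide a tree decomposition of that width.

Treewidth 4.
Bags: B1 = {3, 4, 5, 6, 7}  B2 = {1, 3, 4, 5, 6}  B3 = {3, 4, 5, 6, 11}  B4 = {1, 2, 3, 4, 5}  B5 = {3, 4, 6, 10, 11}  B6 = {3, 4, 5, 7, 9}  B7 = {0, 3, 4, 6, 10}  B8 = {3, 4, 8, 10, 11}
Tree: B1–B2, B1–B3, B2–B4, B3–B5, B1–B6, B5–B7, B5–B8

The largest bag has 5 vertices, giving width 4; this decomposition certifies tw(G) ≤ 4. On the other hand G contains the 5-clique {0, 3, 4, 6, 10}. A clique must lie in a single bag of any decomposition, so no decomposition can have width below 4. Therefore the treewidth is 4.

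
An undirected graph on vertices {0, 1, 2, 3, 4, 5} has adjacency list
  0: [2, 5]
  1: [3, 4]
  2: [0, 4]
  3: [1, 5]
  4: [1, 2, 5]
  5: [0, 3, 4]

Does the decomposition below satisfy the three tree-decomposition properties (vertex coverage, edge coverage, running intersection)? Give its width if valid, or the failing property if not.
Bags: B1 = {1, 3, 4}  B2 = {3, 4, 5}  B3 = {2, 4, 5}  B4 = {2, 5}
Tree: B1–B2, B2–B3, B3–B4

No — vertex 0 appears in no bag.

A tree decomposition must satisfy three properties: every vertex lies in some bag; for every edge, both endpoints lie together in some bag; and for every vertex, the bags containing it form a connected subtree. Here vertex 0 appears in no bag, so the decomposition is invalid.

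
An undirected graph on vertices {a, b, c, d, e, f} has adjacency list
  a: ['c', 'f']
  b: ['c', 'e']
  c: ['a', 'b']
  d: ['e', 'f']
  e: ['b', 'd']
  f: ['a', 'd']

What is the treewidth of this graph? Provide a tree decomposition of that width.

Each bag holds 3 vertices, so the decomposition has width 2, which upper-bounds the treewidth. Since f–a–c–b–e–d–f is a cycle in G, G is not acyclic. Forests are exactly the graphs of treewidth ≤ 1, so tw(G) ≥ 2. Hence tw(G) = 2 exactly.

Treewidth 2.
One optimal decomposition is:
Bags: B1 = {a, c, f}  B2 = {b, c, f}  B3 = {b, e, f}  B4 = {d, e, f}
Tree: B1–B2, B2–B3, B3–B4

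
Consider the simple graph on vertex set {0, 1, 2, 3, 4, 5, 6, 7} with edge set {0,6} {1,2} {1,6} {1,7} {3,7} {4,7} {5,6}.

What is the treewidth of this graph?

A width-1 tree decomposition is:
Bags: B1 = {1, 6}  B2 = {1, 7}  B3 = {1, 2}  B4 = {0, 6}  B5 = {4, 7}  B6 = {5, 6}  B7 = {3, 7}
Tree: B1–B2, B2–B3, B1–B4, B2–B5, B4–B6, B5–B7
The largest bag has 2 vertices, giving width 1; this decomposition certifies tw(G) ≤ 1. Any graph with an edge has treewidth ≥ 1, and G has the edge 1–6. Therefore the treewidth is 1.

1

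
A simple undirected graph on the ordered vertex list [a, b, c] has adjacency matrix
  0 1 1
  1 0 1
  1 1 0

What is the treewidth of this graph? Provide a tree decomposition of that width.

With just one bag of size 3, the width is 3 − 1 = 2, so tw(G) ≤ 2. Conversely, {a, b, c} is a clique of size 3, and the vertices of any clique must share a bag in every tree decomposition; so some bag has ≥ 3 vertices and tw(G) ≥ 2. Combining the bounds, tw(G) = 2.

Treewidth 2.
One such decomposition:
Bags: B1 = {a, b, c}
Tree: (single bag)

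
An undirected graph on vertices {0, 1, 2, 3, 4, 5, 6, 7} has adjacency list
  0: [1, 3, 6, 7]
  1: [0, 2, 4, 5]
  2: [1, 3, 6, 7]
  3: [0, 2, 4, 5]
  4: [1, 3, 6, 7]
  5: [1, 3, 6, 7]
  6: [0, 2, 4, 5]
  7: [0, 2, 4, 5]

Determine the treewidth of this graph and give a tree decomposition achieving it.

Treewidth 4.
One such decomposition:
Bags: B1 = {1, 3, 5, 6, 7}  B2 = {1, 3, 4, 6, 7}  B3 = {1, 2, 3, 6, 7}  B4 = {0, 1, 3, 6, 7}
Tree: B1–B2, B2–B3, B3–B4

The largest bag has 5 vertices, giving width 4; this decomposition certifies tw(G) ≤ 4. For the lower bound: the 5 vertex sets {1,5}, {4,6}, {2,3}, {7}, {0} are disjoint, each induces a connected subgraph, and every pair is joined by at least one edge of G. Contracting each set to a single vertex therefore yields K_{5} as a minor, and since treewidth is minor-monotone, tw(G) ≥ tw(K_{5}) = 4. Combining the bounds, tw(G) = 4.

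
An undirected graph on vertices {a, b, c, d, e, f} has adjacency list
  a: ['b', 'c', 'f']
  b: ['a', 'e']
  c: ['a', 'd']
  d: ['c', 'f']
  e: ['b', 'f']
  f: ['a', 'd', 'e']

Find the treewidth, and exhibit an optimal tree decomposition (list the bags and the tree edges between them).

Each bag holds 3 vertices, so the decomposition has width 2, which upper-bounds the treewidth. Since d–c–a–f–d is a cycle in G, G is not acyclic. Forests are exactly the graphs of treewidth ≤ 1, so tw(G) ≥ 2. The upper and lower bounds meet at 2, so that is the treewidth.

Treewidth 2.
Bags: B1 = {c, d, f}  B2 = {a, c, f}  B3 = {a, e, f}  B4 = {a, b, e}
Tree: B1–B2, B2–B3, B3–B4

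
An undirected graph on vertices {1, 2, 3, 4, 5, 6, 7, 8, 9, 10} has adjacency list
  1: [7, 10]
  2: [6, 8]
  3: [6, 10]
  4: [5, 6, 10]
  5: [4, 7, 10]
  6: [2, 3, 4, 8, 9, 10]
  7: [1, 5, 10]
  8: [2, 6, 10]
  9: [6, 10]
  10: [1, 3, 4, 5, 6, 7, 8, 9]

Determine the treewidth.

A width-2 tree decomposition is:
Bags: B1 = {6, 8, 10}  B2 = {3, 6, 10}  B3 = {6, 9, 10}  B4 = {4, 6, 10}  B5 = {2, 6, 8}  B6 = {4, 5, 10}  B7 = {5, 7, 10}  B8 = {1, 7, 10}
Tree: B1–B2, B2–B3, B1–B4, B1–B5, B4–B6, B6–B7, B7–B8
Every bag has size at most 3, so the width is 3 − 1 = 2 and tw(G) ≤ 2. Conversely, {2, 6, 8} is a clique of size 3, and the vertices of any clique must share a bag in every tree decomposition; so some bag has ≥ 3 vertices and tw(G) ≥ 2. Combining the bounds, tw(G) = 2.

2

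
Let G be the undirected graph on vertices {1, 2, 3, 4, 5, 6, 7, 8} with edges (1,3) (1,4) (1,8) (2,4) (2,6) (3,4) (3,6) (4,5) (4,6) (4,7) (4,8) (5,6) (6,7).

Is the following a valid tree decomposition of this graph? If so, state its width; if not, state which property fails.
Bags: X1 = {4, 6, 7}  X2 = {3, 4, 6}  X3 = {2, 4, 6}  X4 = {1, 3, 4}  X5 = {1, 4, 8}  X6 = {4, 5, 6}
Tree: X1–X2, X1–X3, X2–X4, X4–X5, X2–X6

Checking the three conditions: (i) the bags cover all of {1, 2, 3, 4, 5, 6, 7, 8}; (ii) for each edge, some bag contains both endpoints; (iii) the bags containing any fixed vertex form a subtree. All hold, so the decomposition is valid with width 3 − 1 = 2.

Yes; width 2.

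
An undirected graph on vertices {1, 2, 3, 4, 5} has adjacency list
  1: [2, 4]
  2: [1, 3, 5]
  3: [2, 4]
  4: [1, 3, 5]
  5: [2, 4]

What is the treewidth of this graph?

A width-2 tree decomposition is:
Bags: B1 = {1, 2, 4}  B2 = {2, 3, 4}  B3 = {2, 4, 5}
Tree: B1–B2, B2–B3
Each bag holds 3 vertices, so the decomposition has width 2, which upper-bounds the treewidth. For the lower bound, G contains the cycle 2–1–4–3–2, so G is not a forest; only forests have treewidth ≤ 1, hence tw(G) ≥ 2. Combining the bounds, tw(G) = 2.

2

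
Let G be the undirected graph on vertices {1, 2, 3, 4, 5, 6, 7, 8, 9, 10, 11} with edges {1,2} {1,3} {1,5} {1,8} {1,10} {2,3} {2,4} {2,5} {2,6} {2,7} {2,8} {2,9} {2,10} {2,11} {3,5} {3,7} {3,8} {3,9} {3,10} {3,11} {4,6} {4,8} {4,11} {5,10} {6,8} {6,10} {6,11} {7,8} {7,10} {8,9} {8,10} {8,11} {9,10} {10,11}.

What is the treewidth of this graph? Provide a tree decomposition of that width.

The largest bag has 5 vertices, giving width 4; this decomposition certifies tw(G) ≤ 4. On the other hand G contains the 5-clique {1, 2, 3, 8, 10}. A clique must lie in a single bag of any decomposition, so no decomposition can have width below 4. Combining the bounds, tw(G) = 4.

Treewidth 4.
One such decomposition:
Bags: B1 = {2, 6, 8, 10, 11}  B2 = {2, 4, 6, 8, 11}  B3 = {2, 3, 8, 10, 11}  B4 = {2, 3, 7, 8, 10}  B5 = {1, 2, 3, 8, 10}  B6 = {2, 3, 8, 9, 10}  B7 = {1, 2, 3, 5, 10}
Tree: B1–B2, B1–B3, B3–B4, B3–B5, B3–B6, B5–B7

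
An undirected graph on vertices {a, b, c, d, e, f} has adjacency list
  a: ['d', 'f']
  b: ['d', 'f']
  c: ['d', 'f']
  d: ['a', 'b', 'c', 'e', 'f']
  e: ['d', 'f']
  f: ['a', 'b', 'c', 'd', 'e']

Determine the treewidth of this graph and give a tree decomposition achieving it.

Every bag has size at most 3, so the width is 3 − 1 = 2 and tw(G) ≤ 2. Conversely, {d, e, f} is a clique of size 3, and the vertices of any clique must share a bag in every tree decomposition; so some bag has ≥ 3 vertices and tw(G) ≥ 2. The upper and lower bounds meet at 2, so that is the treewidth.

Treewidth 2.
Bags: B1 = {c, d, f}  B2 = {b, d, f}  B3 = {d, e, f}  B4 = {a, d, f}
Tree: B1–B2, B2–B3, B1–B4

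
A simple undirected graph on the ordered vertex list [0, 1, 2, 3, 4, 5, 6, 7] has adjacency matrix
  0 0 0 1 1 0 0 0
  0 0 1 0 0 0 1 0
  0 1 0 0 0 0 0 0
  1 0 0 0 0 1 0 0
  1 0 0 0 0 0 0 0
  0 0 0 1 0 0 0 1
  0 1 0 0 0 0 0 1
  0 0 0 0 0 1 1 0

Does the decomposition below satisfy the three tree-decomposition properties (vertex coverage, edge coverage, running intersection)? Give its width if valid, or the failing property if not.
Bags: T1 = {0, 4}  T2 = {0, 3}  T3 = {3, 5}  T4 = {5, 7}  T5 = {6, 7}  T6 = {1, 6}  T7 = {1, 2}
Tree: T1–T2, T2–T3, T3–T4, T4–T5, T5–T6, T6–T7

Vertex coverage: the bags together contain {0, 1, 2, 3, 4, 5, 6, 7}, the full vertex set. Edge coverage: each edge of G has both endpoints in at least one bag. Running intersection: for every vertex, the bags containing it form a connected subtree. All three properties hold, so this is a valid tree decomposition of width max|bag| − 1 = 1, and hence tw(G) ≤ 1.

Yes; width 1.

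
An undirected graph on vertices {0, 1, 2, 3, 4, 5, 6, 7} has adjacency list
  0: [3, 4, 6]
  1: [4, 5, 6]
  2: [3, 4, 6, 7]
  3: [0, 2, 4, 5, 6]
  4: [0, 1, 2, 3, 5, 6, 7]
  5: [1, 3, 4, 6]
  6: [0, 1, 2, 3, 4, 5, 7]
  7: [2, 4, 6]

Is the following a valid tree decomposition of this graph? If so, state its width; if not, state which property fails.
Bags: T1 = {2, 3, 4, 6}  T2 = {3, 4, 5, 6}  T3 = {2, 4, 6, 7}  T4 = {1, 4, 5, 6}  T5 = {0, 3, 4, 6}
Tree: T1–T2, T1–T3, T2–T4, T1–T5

Vertex coverage: the bags together contain {0, 1, 2, 3, 4, 5, 6, 7}, the full vertex set. Edge coverage: each edge of G has both endpoints in at least one bag. Running intersection: for every vertex, the bags containing it form a connected subtree. All three properties hold, so this is a valid tree decomposition of width max|bag| − 1 = 3, and hence tw(G) ≤ 3.

Yes; width 3.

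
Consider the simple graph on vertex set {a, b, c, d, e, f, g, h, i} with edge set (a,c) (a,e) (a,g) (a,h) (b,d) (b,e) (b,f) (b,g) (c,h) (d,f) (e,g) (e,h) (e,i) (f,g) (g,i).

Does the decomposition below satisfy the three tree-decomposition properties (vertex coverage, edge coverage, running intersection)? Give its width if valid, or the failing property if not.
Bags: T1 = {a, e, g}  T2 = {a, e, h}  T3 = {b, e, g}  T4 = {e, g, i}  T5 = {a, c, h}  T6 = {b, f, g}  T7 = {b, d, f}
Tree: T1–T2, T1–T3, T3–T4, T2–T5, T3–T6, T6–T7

Yes; width 2.

Checking the three conditions: (i) the bags cover all of {a, b, c, d, e, f, g, h, i}; (ii) for each edge, some bag contains both endpoints; (iii) the bags containing any fixed vertex form a subtree. All hold, so the decomposition is valid with width 3 − 1 = 2.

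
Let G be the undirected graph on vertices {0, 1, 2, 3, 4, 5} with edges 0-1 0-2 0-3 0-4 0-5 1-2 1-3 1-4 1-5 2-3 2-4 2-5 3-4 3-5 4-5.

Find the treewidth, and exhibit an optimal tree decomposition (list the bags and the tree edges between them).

Treewidth 5.
One such decomposition:
Bags: B1 = {0, 1, 2, 3, 4, 5}
Tree: (single bag)

A single bag containing all 6 vertices is trivially a valid decomposition of width 5. Conversely, {0, 1, 2, 3, 4, 5} is a clique of size 6, and the vertices of any clique must share a bag in every tree decomposition; so some bag has ≥ 6 vertices and tw(G) ≥ 5. The upper and lower bounds meet at 5, so that is the treewidth.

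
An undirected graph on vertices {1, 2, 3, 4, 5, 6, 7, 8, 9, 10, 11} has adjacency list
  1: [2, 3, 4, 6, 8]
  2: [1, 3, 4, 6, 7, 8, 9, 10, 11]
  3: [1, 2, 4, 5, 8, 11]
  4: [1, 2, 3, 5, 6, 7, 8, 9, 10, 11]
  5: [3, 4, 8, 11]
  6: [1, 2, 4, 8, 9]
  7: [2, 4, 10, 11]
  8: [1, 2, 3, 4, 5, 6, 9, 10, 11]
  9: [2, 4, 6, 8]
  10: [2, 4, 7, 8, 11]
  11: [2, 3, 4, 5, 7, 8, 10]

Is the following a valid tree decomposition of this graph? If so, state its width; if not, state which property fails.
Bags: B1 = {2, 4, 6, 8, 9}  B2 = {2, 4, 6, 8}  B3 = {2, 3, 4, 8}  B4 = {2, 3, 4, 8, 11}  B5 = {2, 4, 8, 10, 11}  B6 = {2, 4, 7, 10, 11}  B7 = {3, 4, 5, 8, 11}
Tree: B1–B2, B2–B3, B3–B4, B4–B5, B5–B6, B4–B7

No — vertex 1 appears in no bag.

A tree decomposition must satisfy three properties: every vertex lies in some bag; for every edge, both endpoints lie together in some bag; and for every vertex, the bags containing it form a connected subtree. Here vertex 1 appears in no bag, so the decomposition is invalid.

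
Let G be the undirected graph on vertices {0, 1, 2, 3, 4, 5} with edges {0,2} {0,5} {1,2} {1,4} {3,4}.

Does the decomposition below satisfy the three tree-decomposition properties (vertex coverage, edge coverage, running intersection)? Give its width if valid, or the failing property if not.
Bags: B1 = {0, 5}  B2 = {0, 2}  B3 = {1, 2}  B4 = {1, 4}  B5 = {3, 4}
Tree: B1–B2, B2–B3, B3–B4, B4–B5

Every vertex of G appears in some bag (union = {0, 1, 2, 3, 4, 5}); every edge is covered by a bag; and for each vertex v the set of bags containing v is connected in the bag tree. The decomposition is therefore valid. The largest bag has 2 vertices, so the width is 1.

Yes; width 1.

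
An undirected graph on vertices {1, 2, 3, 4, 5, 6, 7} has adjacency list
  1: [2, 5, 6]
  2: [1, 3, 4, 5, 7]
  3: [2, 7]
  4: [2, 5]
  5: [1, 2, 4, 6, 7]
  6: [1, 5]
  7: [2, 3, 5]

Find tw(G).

A width-2 tree decomposition is:
Bags: B1 = {2, 4, 5}  B2 = {2, 5, 7}  B3 = {1, 2, 5}  B4 = {1, 5, 6}  B5 = {2, 3, 7}
Tree: B1–B2, B2–B3, B3–B4, B2–B5
Each bag holds 3 vertices, so the decomposition has width 2, which upper-bounds the treewidth. On the other hand G contains the 3-clique {2, 3, 7}. A clique must lie in a single bag of any decomposition, so no decomposition can have width below 2. Hence tw(G) = 2 exactly.

2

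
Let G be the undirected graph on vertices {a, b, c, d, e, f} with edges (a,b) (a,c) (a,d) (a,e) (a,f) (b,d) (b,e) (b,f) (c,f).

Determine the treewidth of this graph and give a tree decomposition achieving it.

Every bag has size at most 3, so the width is 3 − 1 = 2 and tw(G) ≤ 2. For the lower bound, the 3 vertices {a, c, f} are pairwise adjacent, and any tree decomposition puts a clique entirely inside one bag — forcing width ≥ 2. Hence tw(G) = 2 exactly.

Treewidth 2.
One optimal decomposition is:
Bags: B1 = {a, b, e}  B2 = {a, b, d}  B3 = {a, b, f}  B4 = {a, c, f}
Tree: B1–B2, B2–B3, B3–B4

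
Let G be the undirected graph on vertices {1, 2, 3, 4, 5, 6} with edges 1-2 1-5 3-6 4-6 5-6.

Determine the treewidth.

A width-1 tree decomposition is:
Bags: B1 = {5, 6}  B2 = {1, 5}  B3 = {3, 6}  B4 = {4, 6}  B5 = {1, 2}
Tree: B1–B2, B1–B3, B1–B4, B2–B5
The largest bag has 2 vertices, giving width 1; this decomposition certifies tw(G) ≤ 1. Since G has at least one edge (e.g. 5–6), it is not an edgeless graph, so tw(G) ≥ 1. The upper and lower bounds meet at 1, so that is the treewidth.

1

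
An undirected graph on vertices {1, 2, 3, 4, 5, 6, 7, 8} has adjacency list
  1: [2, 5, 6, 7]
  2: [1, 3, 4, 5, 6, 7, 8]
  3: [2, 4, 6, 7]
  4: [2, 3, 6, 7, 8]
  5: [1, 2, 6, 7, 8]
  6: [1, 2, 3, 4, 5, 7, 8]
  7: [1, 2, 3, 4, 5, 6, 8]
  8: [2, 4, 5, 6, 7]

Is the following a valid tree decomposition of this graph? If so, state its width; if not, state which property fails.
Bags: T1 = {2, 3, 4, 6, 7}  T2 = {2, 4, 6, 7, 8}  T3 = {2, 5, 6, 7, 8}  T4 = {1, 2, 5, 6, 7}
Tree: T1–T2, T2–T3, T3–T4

Yes; width 4.

Every vertex of G appears in some bag (union = {1, 2, 3, 4, 5, 6, 7, 8}); every edge is covered by a bag; and for each vertex v the set of bags containing v is connected in the bag tree. The decomposition is therefore valid. The largest bag has 5 vertices, so the width is 4.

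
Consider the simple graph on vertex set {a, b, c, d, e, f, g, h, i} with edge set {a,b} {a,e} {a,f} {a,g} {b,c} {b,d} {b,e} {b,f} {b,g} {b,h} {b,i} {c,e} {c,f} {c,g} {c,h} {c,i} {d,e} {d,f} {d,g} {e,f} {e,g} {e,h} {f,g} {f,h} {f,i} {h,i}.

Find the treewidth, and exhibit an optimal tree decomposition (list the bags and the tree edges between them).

Every bag has size at most 5, so the width is 5 − 1 = 4 and tw(G) ≤ 4. Conversely, {b, d, e, f, g} is a clique of size 5, and the vertices of any clique must share a bag in every tree decomposition; so some bag has ≥ 5 vertices and tw(G) ≥ 4. The upper and lower bounds meet at 4, so that is the treewidth.

Treewidth 4.
Bags: B1 = {b, c, e, f, g}  B2 = {b, c, e, f, h}  B3 = {b, c, f, h, i}  B4 = {b, d, e, f, g}  B5 = {a, b, e, f, g}
Tree: B1–B2, B2–B3, B1–B4, B1–B5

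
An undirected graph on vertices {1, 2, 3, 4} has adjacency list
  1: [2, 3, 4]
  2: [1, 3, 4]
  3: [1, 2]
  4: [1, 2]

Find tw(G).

2

A width-2 tree decomposition is:
Bags: B1 = {1, 2, 4}  B2 = {1, 2, 3}
Tree: B1–B2
Every bag has size at most 3, so the width is 3 − 1 = 2 and tw(G) ≤ 2. For the lower bound, the 3 vertices {1, 2, 3} are pairwise adjacent, and any tree decomposition puts a clique entirely inside one bag — forcing width ≥ 2. Therefore the treewidth is 2.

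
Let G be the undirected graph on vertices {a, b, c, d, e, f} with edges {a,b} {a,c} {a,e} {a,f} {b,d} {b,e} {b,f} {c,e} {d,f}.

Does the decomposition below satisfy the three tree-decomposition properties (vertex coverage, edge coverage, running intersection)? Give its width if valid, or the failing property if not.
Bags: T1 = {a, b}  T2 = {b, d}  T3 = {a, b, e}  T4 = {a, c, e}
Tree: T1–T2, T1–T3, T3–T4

No — vertex f appears in no bag.

A tree decomposition must satisfy three properties: every vertex lies in some bag; for every edge, both endpoints lie together in some bag; and for every vertex, the bags containing it form a connected subtree. Here vertex f appears in no bag, so the decomposition is invalid.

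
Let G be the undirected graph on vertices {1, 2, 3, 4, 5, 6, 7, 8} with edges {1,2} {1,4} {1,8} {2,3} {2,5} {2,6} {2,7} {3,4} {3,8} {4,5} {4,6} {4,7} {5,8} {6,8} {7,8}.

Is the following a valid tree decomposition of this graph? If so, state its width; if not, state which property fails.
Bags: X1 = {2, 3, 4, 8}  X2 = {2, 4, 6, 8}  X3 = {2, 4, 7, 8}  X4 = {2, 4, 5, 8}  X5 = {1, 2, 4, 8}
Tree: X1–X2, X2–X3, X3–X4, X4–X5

Vertex coverage: the bags together contain {1, 2, 3, 4, 5, 6, 7, 8}, the full vertex set. Edge coverage: each edge of G has both endpoints in at least one bag. Running intersection: for every vertex, the bags containing it form a connected subtree. All three properties hold, so this is a valid tree decomposition of width max|bag| − 1 = 3, and hence tw(G) ≤ 3.

Yes; width 3.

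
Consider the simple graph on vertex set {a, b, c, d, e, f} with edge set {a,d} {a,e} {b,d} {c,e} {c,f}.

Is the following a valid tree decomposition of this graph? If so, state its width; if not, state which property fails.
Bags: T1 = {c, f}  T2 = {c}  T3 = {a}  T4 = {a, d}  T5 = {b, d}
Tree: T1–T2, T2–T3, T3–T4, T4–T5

No — vertex e appears in no bag.

A tree decomposition must satisfy three properties: every vertex lies in some bag; for every edge, both endpoints lie together in some bag; and for every vertex, the bags containing it form a connected subtree. Here vertex e appears in no bag, so the decomposition is invalid.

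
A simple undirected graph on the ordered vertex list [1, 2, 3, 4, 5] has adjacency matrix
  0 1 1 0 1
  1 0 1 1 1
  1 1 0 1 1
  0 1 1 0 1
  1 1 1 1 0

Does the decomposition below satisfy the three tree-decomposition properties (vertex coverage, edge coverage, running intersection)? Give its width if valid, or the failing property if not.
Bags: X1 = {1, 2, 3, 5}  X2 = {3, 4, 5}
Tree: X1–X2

A tree decomposition must satisfy three properties: every vertex lies in some bag; for every edge, both endpoints lie together in some bag; and for every vertex, the bags containing it form a connected subtree. Here edge (2,4) lies in no bag, so the decomposition is invalid.

No — edge (2,4) lies in no bag.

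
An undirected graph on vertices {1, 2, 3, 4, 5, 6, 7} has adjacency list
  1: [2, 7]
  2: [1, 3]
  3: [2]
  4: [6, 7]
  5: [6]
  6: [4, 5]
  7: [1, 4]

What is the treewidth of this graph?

A width-1 tree decomposition is:
Bags: B1 = {2, 3}  B2 = {1, 2}  B3 = {1, 7}  B4 = {4, 7}  B5 = {4, 6}  B6 = {5, 6}
Tree: B1–B2, B2–B3, B3–B4, B4–B5, B5–B6
The largest bag has 2 vertices, giving width 1; this decomposition certifies tw(G) ≤ 1. Any graph with an edge has treewidth ≥ 1, and G has the edge 3–2. Combining the bounds, tw(G) = 1.

1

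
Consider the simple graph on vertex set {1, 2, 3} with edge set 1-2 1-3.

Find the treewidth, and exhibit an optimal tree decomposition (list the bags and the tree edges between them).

Each bag holds 2 vertices, so the decomposition has width 1, which upper-bounds the treewidth. G has an edge, so its treewidth is at least 1. Therefore the treewidth is 1.

Treewidth 1.
One optimal decomposition is:
Bags: B1 = {1, 2}  B2 = {1, 3}
Tree: B1–B2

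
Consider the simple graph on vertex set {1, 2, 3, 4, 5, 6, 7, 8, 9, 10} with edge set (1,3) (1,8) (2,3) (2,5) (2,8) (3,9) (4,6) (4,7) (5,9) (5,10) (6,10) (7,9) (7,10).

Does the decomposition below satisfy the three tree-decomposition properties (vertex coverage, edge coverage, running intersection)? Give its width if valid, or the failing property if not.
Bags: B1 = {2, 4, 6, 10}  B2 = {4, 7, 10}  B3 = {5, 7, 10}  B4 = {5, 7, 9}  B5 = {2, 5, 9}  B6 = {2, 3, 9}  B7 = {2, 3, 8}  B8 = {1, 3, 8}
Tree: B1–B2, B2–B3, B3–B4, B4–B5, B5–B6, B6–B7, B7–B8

A tree decomposition must satisfy three properties: every vertex lies in some bag; for every edge, both endpoints lie together in some bag; and for every vertex, the bags containing it form a connected subtree. Here bags containing vertex 2 are not connected in the tree, so the decomposition is invalid.

No — bags containing vertex 2 are not connected in the tree.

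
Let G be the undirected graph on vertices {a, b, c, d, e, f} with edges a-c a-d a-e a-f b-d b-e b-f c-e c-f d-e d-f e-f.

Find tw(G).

A width-3 tree decomposition is:
Bags: B1 = {a, d, e, f}  B2 = {b, d, e, f}  B3 = {a, c, e, f}
Tree: B1–B2, B1–B3
The largest bag has 4 vertices, giving width 3; this decomposition certifies tw(G) ≤ 3. On the other hand G contains the 4-clique {a, d, e, f}. A clique must lie in a single bag of any decomposition, so no decomposition can have width below 3. Combining the bounds, tw(G) = 3.

3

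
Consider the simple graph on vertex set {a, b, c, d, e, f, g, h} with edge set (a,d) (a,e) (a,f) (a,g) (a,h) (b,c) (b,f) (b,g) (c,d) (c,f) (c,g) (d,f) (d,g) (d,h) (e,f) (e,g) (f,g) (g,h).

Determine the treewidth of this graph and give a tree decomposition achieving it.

Treewidth 3.
Bags: B1 = {a, e, f, g}  B2 = {a, d, f, g}  B3 = {c, d, f, g}  B4 = {b, c, f, g}  B5 = {a, d, g, h}
Tree: B1–B2, B2–B3, B3–B4, B2–B5

Every bag has size at most 4, so the width is 4 − 1 = 3 and tw(G) ≤ 3. For the lower bound, the 4 vertices {a, d, g, h} are pairwise adjacent, and any tree decomposition puts a clique entirely inside one bag — forcing width ≥ 3. The upper and lower bounds meet at 3, so that is the treewidth.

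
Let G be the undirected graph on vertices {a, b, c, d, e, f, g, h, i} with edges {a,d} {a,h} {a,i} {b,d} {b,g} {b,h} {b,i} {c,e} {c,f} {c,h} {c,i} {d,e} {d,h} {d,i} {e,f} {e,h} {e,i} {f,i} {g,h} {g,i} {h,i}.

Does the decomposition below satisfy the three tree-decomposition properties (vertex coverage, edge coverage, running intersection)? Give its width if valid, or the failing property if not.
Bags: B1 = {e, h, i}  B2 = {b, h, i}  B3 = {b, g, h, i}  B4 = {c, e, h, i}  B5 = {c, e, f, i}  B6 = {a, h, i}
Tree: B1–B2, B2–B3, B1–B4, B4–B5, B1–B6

No — vertex d appears in no bag.

A tree decomposition must satisfy three properties: every vertex lies in some bag; for every edge, both endpoints lie together in some bag; and for every vertex, the bags containing it form a connected subtree. Here vertex d appears in no bag, so the decomposition is invalid.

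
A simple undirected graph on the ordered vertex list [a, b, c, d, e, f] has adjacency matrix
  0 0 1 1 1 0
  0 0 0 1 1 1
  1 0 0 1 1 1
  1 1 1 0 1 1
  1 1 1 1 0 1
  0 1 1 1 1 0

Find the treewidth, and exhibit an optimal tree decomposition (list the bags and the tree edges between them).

Each bag holds 4 vertices, so the decomposition has width 3, which upper-bounds the treewidth. Conversely, {a, c, d, e} is a clique of size 4, and the vertices of any clique must share a bag in every tree decomposition; so some bag has ≥ 4 vertices and tw(G) ≥ 3. Combining the bounds, tw(G) = 3.

Treewidth 3.
One optimal decomposition is:
Bags: B1 = {b, d, e, f}  B2 = {c, d, e, f}  B3 = {a, c, d, e}
Tree: B1–B2, B2–B3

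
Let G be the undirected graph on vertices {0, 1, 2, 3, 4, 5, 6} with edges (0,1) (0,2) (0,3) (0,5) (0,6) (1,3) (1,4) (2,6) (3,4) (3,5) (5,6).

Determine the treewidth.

2

A width-2 tree decomposition is:
Bags: B1 = {0, 1, 3}  B2 = {1, 3, 4}  B3 = {0, 3, 5}  B4 = {0, 5, 6}  B5 = {0, 2, 6}
Tree: B1–B2, B1–B3, B3–B4, B4–B5
Every bag has size at most 3, so the width is 3 − 1 = 2 and tw(G) ≤ 2. Conversely, {0, 2, 6} is a clique of size 3, and the vertices of any clique must share a bag in every tree decomposition; so some bag has ≥ 3 vertices and tw(G) ≥ 2. Therefore the treewidth is 2.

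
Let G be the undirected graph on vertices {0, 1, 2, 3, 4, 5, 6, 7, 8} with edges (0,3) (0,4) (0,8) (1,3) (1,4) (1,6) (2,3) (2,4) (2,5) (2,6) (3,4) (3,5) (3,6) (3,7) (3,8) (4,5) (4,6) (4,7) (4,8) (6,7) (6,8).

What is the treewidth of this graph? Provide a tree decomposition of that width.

Each bag holds 4 vertices, so the decomposition has width 3, which upper-bounds the treewidth. On the other hand G contains the 4-clique {0, 3, 4, 8}. A clique must lie in a single bag of any decomposition, so no decomposition can have width below 3. Hence tw(G) = 3 exactly.

Treewidth 3.
One optimal decomposition is:
Bags: B1 = {2, 3, 4, 5}  B2 = {2, 3, 4, 6}  B3 = {3, 4, 6, 8}  B4 = {1, 3, 4, 6}  B5 = {0, 3, 4, 8}  B6 = {3, 4, 6, 7}
Tree: B1–B2, B2–B3, B3–B4, B3–B5, B3–B6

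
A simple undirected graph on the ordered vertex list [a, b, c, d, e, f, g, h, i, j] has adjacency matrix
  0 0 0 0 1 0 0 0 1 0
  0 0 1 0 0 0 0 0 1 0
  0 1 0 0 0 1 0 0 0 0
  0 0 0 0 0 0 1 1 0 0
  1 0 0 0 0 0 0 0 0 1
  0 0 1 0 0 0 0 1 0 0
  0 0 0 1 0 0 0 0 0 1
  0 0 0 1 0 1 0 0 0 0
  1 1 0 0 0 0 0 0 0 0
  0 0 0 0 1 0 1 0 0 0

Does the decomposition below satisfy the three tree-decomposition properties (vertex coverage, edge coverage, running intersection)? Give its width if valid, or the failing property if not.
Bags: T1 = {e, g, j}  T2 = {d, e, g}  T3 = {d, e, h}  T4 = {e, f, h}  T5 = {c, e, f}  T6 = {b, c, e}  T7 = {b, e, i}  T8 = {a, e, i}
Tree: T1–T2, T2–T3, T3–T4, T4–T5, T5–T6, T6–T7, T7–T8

Yes; width 2.

Every vertex of G appears in some bag (union = {a, b, c, d, e, f, g, h, i, j}); every edge is covered by a bag; and for each vertex v the set of bags containing v is connected in the bag tree. The decomposition is therefore valid. The largest bag has 3 vertices, so the width is 2.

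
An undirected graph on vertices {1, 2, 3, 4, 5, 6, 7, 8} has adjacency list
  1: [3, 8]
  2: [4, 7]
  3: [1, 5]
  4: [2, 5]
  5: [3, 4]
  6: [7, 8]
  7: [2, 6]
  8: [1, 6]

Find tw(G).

A width-2 tree decomposition is:
Bags: B1 = {3, 4, 5}  B2 = {1, 3, 4}  B3 = {1, 4, 8}  B4 = {4, 6, 8}  B5 = {4, 6, 7}  B6 = {2, 4, 7}
Tree: B1–B2, B2–B3, B3–B4, B4–B5, B5–B6
Every bag has size at most 3, so the width is 3 − 1 = 2 and tw(G) ≤ 2. The edges 4–5–3–1–8–6–7–2–4 form a cycle, so G is not a tree and its treewidth is at least 2. Combining the bounds, tw(G) = 2.

2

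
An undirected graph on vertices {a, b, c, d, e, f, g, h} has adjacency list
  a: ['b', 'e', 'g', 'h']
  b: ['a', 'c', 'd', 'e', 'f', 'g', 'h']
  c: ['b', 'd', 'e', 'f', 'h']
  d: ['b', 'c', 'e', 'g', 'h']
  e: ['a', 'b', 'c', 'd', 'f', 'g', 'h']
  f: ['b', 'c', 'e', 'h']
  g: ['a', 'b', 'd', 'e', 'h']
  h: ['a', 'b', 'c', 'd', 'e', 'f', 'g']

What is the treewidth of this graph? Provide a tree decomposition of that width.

The largest bag has 5 vertices, giving width 4; this decomposition certifies tw(G) ≤ 4. Conversely, {b, d, e, g, h} is a clique of size 5, and the vertices of any clique must share a bag in every tree decomposition; so some bag has ≥ 5 vertices and tw(G) ≥ 4. Combining the bounds, tw(G) = 4.

Treewidth 4.
One optimal decomposition is:
Bags: B1 = {b, c, d, e, h}  B2 = {b, d, e, g, h}  B3 = {b, c, e, f, h}  B4 = {a, b, e, g, h}
Tree: B1–B2, B1–B3, B2–B4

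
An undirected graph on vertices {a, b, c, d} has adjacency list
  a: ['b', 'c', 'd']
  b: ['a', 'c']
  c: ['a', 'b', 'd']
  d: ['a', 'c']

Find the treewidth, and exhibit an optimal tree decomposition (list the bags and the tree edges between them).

The largest bag has 3 vertices, giving width 2; this decomposition certifies tw(G) ≤ 2. On the other hand G contains the 3-clique {a, c, d}. A clique must lie in a single bag of any decomposition, so no decomposition can have width below 2. Combining the bounds, tw(G) = 2.

Treewidth 2.
One optimal decomposition is:
Bags: B1 = {a, b, c}  B2 = {a, c, d}
Tree: B1–B2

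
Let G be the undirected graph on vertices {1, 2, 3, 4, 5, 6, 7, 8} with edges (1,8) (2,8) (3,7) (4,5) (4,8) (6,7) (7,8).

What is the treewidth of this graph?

A width-1 tree decomposition is:
Bags: B1 = {7, 8}  B2 = {4, 8}  B3 = {6, 7}  B4 = {2, 8}  B5 = {3, 7}  B6 = {1, 8}  B7 = {4, 5}
Tree: B1–B2, B1–B3, B1–B4, B1–B5, B4–B6, B2–B7
Each bag holds 2 vertices, so the decomposition has width 1, which upper-bounds the treewidth. G has an edge, so its treewidth is at least 1. Combining the bounds, tw(G) = 1.

1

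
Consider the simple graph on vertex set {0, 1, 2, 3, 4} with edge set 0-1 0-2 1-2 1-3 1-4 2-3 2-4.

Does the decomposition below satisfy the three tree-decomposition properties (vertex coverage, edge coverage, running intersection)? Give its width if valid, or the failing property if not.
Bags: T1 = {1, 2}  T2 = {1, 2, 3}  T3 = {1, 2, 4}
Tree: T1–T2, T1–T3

No — vertex 0 appears in no bag.

A tree decomposition must satisfy three properties: every vertex lies in some bag; for every edge, both endpoints lie together in some bag; and for every vertex, the bags containing it form a connected subtree. Here vertex 0 appears in no bag, so the decomposition is invalid.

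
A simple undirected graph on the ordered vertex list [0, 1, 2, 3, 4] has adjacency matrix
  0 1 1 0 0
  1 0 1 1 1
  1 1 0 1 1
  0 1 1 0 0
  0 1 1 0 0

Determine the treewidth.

A width-2 tree decomposition is:
Bags: B1 = {1, 2, 4}  B2 = {1, 2, 3}  B3 = {0, 1, 2}
Tree: B1–B2, B2–B3
Each bag holds 3 vertices, so the decomposition has width 2, which upper-bounds the treewidth. For the lower bound, the 3 vertices {0, 1, 2} are pairwise adjacent, and any tree decomposition puts a clique entirely inside one bag — forcing width ≥ 2. Combining the bounds, tw(G) = 2.

2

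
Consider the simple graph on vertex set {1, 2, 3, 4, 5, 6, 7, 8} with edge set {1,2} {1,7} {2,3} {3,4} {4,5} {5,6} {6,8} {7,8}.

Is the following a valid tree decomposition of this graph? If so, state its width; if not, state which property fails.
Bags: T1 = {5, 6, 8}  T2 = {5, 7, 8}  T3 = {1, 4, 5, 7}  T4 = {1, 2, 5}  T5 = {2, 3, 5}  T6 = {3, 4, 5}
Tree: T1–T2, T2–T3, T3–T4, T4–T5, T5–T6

No — bags containing vertex 4 are not connected in the tree.

A tree decomposition must satisfy three properties: every vertex lies in some bag; for every edge, both endpoints lie together in some bag; and for every vertex, the bags containing it form a connected subtree. Here bags containing vertex 4 are not connected in the tree, so the decomposition is invalid.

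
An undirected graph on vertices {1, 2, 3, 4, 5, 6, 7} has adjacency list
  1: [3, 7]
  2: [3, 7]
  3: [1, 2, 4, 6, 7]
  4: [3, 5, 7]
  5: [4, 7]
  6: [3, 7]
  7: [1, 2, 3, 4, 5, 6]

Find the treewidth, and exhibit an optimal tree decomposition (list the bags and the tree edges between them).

Each bag holds 3 vertices, so the decomposition has width 2, which upper-bounds the treewidth. Conversely, {1, 3, 7} is a clique of size 3, and the vertices of any clique must share a bag in every tree decomposition; so some bag has ≥ 3 vertices and tw(G) ≥ 2. Hence tw(G) = 2 exactly.

Treewidth 2.
One optimal decomposition is:
Bags: B1 = {3, 4, 7}  B2 = {1, 3, 7}  B3 = {4, 5, 7}  B4 = {3, 6, 7}  B5 = {2, 3, 7}
Tree: B1–B2, B1–B3, B2–B4, B1–B5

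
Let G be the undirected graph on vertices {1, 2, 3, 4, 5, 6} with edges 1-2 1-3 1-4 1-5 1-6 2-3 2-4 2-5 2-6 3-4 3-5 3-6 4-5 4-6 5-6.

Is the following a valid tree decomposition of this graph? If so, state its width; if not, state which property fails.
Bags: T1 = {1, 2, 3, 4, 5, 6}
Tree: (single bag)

Yes; width 5.

Vertex coverage: the bags together contain {1, 2, 3, 4, 5, 6}, the full vertex set. Edge coverage: each edge of G has both endpoints in at least one bag. Running intersection: for every vertex, the bags containing it form a connected subtree. All three properties hold, so this is a valid tree decomposition of width max|bag| − 1 = 5, and hence tw(G) ≤ 5.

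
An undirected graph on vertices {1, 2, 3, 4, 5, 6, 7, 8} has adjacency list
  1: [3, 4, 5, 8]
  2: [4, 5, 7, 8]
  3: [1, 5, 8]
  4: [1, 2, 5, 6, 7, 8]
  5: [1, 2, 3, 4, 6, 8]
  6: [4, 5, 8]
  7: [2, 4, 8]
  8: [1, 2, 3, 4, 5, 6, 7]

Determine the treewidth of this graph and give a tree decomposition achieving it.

The largest bag has 4 vertices, giving width 3; this decomposition certifies tw(G) ≤ 3. For the lower bound, the 4 vertices {1, 3, 5, 8} are pairwise adjacent, and any tree decomposition puts a clique entirely inside one bag — forcing width ≥ 3. The upper and lower bounds meet at 3, so that is the treewidth.

Treewidth 3.
One such decomposition:
Bags: B1 = {2, 4, 5, 8}  B2 = {4, 5, 6, 8}  B3 = {2, 4, 7, 8}  B4 = {1, 4, 5, 8}  B5 = {1, 3, 5, 8}
Tree: B1–B2, B1–B3, B2–B4, B4–B5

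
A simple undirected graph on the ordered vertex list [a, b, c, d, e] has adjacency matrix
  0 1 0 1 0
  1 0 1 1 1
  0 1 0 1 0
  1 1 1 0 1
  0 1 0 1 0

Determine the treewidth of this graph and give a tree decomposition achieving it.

Treewidth 2.
Bags: B1 = {a, b, d}  B2 = {b, c, d}  B3 = {b, d, e}
Tree: B1–B2, B2–B3

The largest bag has 3 vertices, giving width 2; this decomposition certifies tw(G) ≤ 2. Conversely, {b, d, e} is a clique of size 3, and the vertices of any clique must share a bag in every tree decomposition; so some bag has ≥ 3 vertices and tw(G) ≥ 2. The upper and lower bounds meet at 2, so that is the treewidth.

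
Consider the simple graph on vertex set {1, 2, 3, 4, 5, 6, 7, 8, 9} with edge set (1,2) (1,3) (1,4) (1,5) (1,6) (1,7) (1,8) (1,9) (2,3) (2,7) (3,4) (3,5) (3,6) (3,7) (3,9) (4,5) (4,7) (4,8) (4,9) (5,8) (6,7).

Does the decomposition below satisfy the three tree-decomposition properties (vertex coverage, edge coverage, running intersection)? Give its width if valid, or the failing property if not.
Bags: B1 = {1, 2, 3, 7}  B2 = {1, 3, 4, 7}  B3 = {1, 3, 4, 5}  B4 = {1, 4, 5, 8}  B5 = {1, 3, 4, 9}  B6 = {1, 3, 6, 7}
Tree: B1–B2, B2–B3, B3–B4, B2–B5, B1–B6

Vertex coverage: the bags together contain {1, 2, 3, 4, 5, 6, 7, 8, 9}, the full vertex set. Edge coverage: each edge of G has both endpoints in at least one bag. Running intersection: for every vertex, the bags containing it form a connected subtree. All three properties hold, so this is a valid tree decomposition of width max|bag| − 1 = 3, and hence tw(G) ≤ 3.

Yes; width 3.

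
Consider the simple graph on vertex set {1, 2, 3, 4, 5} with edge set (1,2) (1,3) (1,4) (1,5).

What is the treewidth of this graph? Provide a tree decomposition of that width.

The largest bag has 2 vertices, giving width 1; this decomposition certifies tw(G) ≤ 1. G has an edge, so its treewidth is at least 1. Combining the bounds, tw(G) = 1.

Treewidth 1.
Bags: B1 = {1, 4}  B2 = {1, 5}  B3 = {1, 3}  B4 = {1, 2}
Tree: B1–B2, B1–B3, B2–B4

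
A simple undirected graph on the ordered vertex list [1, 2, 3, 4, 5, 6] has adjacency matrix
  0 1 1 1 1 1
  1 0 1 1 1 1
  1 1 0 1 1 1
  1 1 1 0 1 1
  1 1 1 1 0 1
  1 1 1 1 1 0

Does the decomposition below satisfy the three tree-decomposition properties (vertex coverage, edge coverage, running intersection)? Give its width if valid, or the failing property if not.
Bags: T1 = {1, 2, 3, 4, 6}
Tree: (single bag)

No — vertex 5 appears in no bag.

A tree decomposition must satisfy three properties: every vertex lies in some bag; for every edge, both endpoints lie together in some bag; and for every vertex, the bags containing it form a connected subtree. Here vertex 5 appears in no bag, so the decomposition is invalid.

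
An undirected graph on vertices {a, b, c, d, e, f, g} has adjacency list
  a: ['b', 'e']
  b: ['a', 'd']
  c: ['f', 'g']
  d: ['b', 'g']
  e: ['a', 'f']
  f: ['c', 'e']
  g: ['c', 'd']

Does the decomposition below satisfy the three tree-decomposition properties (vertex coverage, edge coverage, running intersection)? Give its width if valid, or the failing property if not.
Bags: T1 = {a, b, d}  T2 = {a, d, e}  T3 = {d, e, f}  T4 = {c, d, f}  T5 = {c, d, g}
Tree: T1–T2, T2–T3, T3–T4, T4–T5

Yes; width 2.

Vertex coverage: the bags together contain {a, b, c, d, e, f, g}, the full vertex set. Edge coverage: each edge of G has both endpoints in at least one bag. Running intersection: for every vertex, the bags containing it form a connected subtree. All three properties hold, so this is a valid tree decomposition of width max|bag| − 1 = 2, and hence tw(G) ≤ 2.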